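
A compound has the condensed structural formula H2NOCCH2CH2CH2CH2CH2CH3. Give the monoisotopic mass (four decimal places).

Atom tally by fragment:
  H2NOCCH2 → C:2 H:4 O:1 N:1
  CH2 → C:1 H:2
  CH2 → C:1 H:2
  CH2 → C:1 H:2
  CH2 → C:1 H:2
  CH3 → C:1 H:3
Element totals:
  C: 7
  H: 15
  N: 1
  O: 1
Molecular formula: C7H15NO.
  M = 7(12.0) + 15(1.007825) + 14.003074 + 15.994915
    = 84.000000 + 15.117375 + 14.003074 + 15.994915 = 129.115364

129.1154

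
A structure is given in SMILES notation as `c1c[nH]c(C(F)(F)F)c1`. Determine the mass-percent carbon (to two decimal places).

44.46%

Atom tally by fragment:
  pyrrole ring core → C:4 H:5 N:1
  (− 1 ring H displaced by substituents)
  + CF3 → C:1 F:3
Element totals:
  C: 5
  H: 4
  F: 3
  N: 1
Molecular formula: C5H4F3N.
Molar mass = 135.088 g/mol.
Mass from C: 5 × 12.011 = 60.055 g/mol.
%C = 60.055 / 135.088 × 100 = 44.46%.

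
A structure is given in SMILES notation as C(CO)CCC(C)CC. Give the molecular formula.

C8H18O

Atom tally by fragment:
  HOCH2CH2 → C:2 H:5 O:1
  CH2 → C:1 H:2
  CH2 → C:1 H:2
  CH(CH3) → C:2 H:4
  CH2 → C:1 H:2
  CH3 → C:1 H:3
Element totals:
  C: 8
  H: 18
  O: 1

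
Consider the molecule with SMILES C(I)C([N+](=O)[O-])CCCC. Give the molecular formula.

C6H12INO2

Atom tally by fragment:
  ICH2 → C:1 H:2 I:1
  CH(NO2) → C:1 H:1 N:1 O:2
  CH2 → C:1 H:2
  CH2 → C:1 H:2
  CH2 → C:1 H:2
  CH3 → C:1 H:3
Element totals:
  C: 6
  H: 12
  I: 1
  N: 1
  O: 2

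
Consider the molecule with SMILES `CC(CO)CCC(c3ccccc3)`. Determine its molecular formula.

Atom tally by fragment:
  CH3 → C:1 H:3
  CH(CH2OH) → C:2 H:4 O:1
  CH2 → C:1 H:2
  CH2 → C:1 H:2
  CH2C6H5 → C:7 H:7
Element totals:
  C: 12
  H: 18
  O: 1

C12H18O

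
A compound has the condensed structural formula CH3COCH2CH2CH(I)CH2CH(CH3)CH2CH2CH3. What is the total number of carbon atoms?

Element totals:
  C: 11
  H: 21
  I: 1
  O: 1

11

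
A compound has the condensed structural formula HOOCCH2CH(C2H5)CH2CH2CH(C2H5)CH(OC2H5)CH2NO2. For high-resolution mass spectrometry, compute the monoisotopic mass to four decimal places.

289.1889

Element totals:
  C: 14
  H: 27
  N: 1
  O: 5
Molecular formula: C14H27NO5.
  M = 14(12.0) + 27(1.007825) + 14.003074 + 5(15.994915)
    = 168.000000 + 27.211275 + 14.003074 + 79.974575 = 289.188924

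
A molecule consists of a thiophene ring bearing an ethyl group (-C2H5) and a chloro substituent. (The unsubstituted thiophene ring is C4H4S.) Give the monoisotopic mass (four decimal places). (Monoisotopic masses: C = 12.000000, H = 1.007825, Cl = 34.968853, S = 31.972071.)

Atom tally by fragment:
  thiophene ring core → C:4 H:4 S:1
  (− 2 ring H displaced by substituents)
  + C2H5 → C:2 H:5
  + Cl → Cl:1
Element totals:
  C: 6
  H: 7
  Cl: 1
  S: 1
Molecular formula: C6H7ClS.
  M = 6(12.0) + 7(1.007825) + 34.968853 + 31.972071
    = 72.000000 + 7.054775 + 34.968853 + 31.972071 = 145.995699

145.9957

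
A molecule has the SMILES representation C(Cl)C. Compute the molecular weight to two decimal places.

Atom tally by fragment:
  ClCH2 → C:1 H:2 Cl:1
  CH3 → C:1 H:3
Element totals:
  C: 2
  H: 5
  Cl: 1
Molecular formula: C2H5Cl.
  M = 2(12.011) + 5(1.008) + 35.45
    = 24.022 + 5.040 + 35.450 = 64.512

64.51 g/mol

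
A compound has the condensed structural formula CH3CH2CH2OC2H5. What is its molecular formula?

Element totals:
  C: 5
  H: 12
  O: 1

C5H12O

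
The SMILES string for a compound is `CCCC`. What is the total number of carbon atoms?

Atom tally by fragment:
  CH3 → C:1 H:3
  CH2 → C:1 H:2
  CH2 → C:1 H:2
  CH3 → C:1 H:3
Element totals:
  C: 4
  H: 10

4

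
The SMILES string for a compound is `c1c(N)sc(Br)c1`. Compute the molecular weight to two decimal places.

Atom tally by fragment:
  thiophene ring core → C:4 H:4 S:1
  (− 2 ring H displaced by substituents)
  + NH2 → N:1 H:2
  + Br → Br:1
Element totals:
  C: 4
  H: 4
  Br: 1
  N: 1
  S: 1
Molecular formula: C4H4BrNS.
  M = 4(12.011) + 4(1.008) + 79.904 + 14.007 + 32.06
    = 48.044 + 4.032 + 79.904 + 14.007 + 32.060 = 178.047

178.05 g/mol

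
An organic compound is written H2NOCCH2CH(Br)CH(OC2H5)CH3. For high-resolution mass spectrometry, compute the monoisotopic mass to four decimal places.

Element totals:
  C: 7
  H: 14
  Br: 1
  N: 1
  O: 2
Molecular formula: C7H14BrNO2.
  M = 7(12.0) + 14(1.007825) + 78.918338 + 14.003074 + 2(15.994915)
    = 84.000000 + 14.109550 + 78.918338 + 14.003074 + 31.989830 = 223.020792

223.0208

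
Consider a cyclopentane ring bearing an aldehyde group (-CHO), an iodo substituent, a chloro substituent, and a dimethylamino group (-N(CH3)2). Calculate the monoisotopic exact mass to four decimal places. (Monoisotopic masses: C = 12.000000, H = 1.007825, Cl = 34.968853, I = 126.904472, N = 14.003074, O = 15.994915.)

300.9730

Atom tally by fragment:
  cyclopentane ring core → C:5 H:10
  (− 4 ring H displaced by substituents)
  + CHO → C:1 H:1 O:1
  + I → I:1
  + Cl → Cl:1
  + N(CH3)2 → N:1 C:2 H:6
Element totals:
  C: 8
  H: 13
  Cl: 1
  I: 1
  N: 1
  O: 1
Molecular formula: C8H13ClINO.
  M = 8(12.0) + 13(1.007825) + 34.968853 + 126.904472 + 14.003074 + 15.994915
    = 96.000000 + 13.101725 + 34.968853 + 126.904472 + 14.003074 + 15.994915 = 300.973039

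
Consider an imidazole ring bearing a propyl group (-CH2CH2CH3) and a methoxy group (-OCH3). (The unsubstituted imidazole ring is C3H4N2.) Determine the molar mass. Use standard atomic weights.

Atom tally by fragment:
  imidazole ring core → C:3 H:4 N:2
  (− 2 ring H displaced by substituents)
  + CH2CH2CH3 → C:3 H:7
  + OCH3 → C:1 H:3 O:1
Element totals:
  C: 7
  H: 12
  N: 2
  O: 1
Molecular formula: C7H12N2O.
  M = 7(12.011) + 12(1.008) + 2(14.007) + 15.999
    = 84.077 + 12.096 + 28.014 + 15.999 = 140.186

140.19 g/mol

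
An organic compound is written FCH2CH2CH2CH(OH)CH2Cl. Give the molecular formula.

Atom tally by fragment:
  FCH2 → C:1 H:2 F:1
  CH2 → C:1 H:2
  CH2 → C:1 H:2
  CH(OH) → C:1 H:2 O:1
  CH2Cl → C:1 H:2 Cl:1
Element totals:
  C: 5
  H: 10
  Cl: 1
  F: 1
  O: 1

C5H10ClFO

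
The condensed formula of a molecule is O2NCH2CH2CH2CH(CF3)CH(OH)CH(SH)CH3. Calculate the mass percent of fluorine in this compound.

Atom tally by fragment:
  O2NCH2 → C:1 H:2 N:1 O:2
  CH2 → C:1 H:2
  CH2 → C:1 H:2
  CH(CF3) → C:2 H:1 F:3
  CH(OH) → C:1 H:2 O:1
  CH(SH) → C:1 H:2 S:1
  CH3 → C:1 H:3
Element totals:
  C: 8
  H: 14
  F: 3
  N: 1
  O: 3
  S: 1
Molecular formula: C8H14F3NO3S.
Molar mass = 261.258 g/mol.
Mass from F: 3 × 18.998 = 56.994 g/mol.
%F = 56.994 / 261.258 × 100 = 21.82%.

21.82%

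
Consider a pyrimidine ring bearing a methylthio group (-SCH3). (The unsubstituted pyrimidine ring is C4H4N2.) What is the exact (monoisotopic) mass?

126.0252

Atom tally by fragment:
  pyrimidine ring core → C:4 H:4 N:2
  (− 1 ring H displaced by substituents)
  + SCH3 → C:1 H:3 S:1
Element totals:
  C: 5
  H: 6
  N: 2
  S: 1
Molecular formula: C5H6N2S.
  M = 5(12.0) + 6(1.007825) + 2(14.003074) + 31.972071
    = 60.000000 + 6.046950 + 28.006148 + 31.972071 = 126.025169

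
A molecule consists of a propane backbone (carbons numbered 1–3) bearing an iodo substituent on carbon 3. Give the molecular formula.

Atom tally by fragment:
  CH3 → C:1 H:3
  CH2 → C:1 H:2
  CH2I → C:1 H:2 I:1
Element totals:
  C: 3
  H: 7
  I: 1

C3H7I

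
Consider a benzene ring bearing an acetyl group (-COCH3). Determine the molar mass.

Atom tally by fragment:
  benzene ring core → C:6 H:6
  (− 1 ring H displaced by substituents)
  + COCH3 → C:2 H:3 O:1
Element totals:
  C: 8
  H: 8
  O: 1
Molecular formula: C8H8O.
  M = 8(12.011) + 8(1.008) + 15.999
    = 96.088 + 8.064 + 15.999 = 120.151

120.15 g/mol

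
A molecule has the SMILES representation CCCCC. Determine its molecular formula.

Atom tally by fragment:
  CH3 → C:1 H:3
  CH2 → C:1 H:2
  CH2 → C:1 H:2
  CH2 → C:1 H:2
  CH3 → C:1 H:3
Element totals:
  C: 5
  H: 12

C5H12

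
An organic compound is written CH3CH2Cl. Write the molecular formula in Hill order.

Atom tally by fragment:
  CH3 → C:1 H:3
  CH2Cl → C:1 H:2 Cl:1
Element totals:
  C: 2
  H: 5
  Cl: 1

C2H5Cl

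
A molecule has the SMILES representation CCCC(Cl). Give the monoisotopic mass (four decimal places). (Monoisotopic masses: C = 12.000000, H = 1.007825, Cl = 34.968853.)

92.0393

Atom tally by fragment:
  CH3 → C:1 H:3
  CH2 → C:1 H:2
  CH2 → C:1 H:2
  CH2Cl → C:1 H:2 Cl:1
Element totals:
  C: 4
  H: 9
  Cl: 1
Molecular formula: C4H9Cl.
  M = 4(12.0) + 9(1.007825) + 34.968853
    = 48.000000 + 9.070425 + 34.968853 = 92.039278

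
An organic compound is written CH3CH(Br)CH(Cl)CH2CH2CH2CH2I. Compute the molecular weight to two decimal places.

339.44 g/mol

Atom tally by fragment:
  CH3 → C:1 H:3
  CH(Br) → C:1 H:1 Br:1
  CH(Cl) → C:1 H:1 Cl:1
  CH2 → C:1 H:2
  CH2 → C:1 H:2
  CH2 → C:1 H:2
  CH2I → C:1 H:2 I:1
Element totals:
  C: 7
  H: 13
  Br: 1
  Cl: 1
  I: 1
Molecular formula: C7H13BrClI.
  M = 7(12.011) + 13(1.008) + 79.904 + 35.45 + 126.904
    = 84.077 + 13.104 + 79.904 + 35.450 + 126.904 = 339.439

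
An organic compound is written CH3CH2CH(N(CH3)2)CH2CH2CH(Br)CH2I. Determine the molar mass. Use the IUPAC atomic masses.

Element totals:
  C: 9
  H: 19
  Br: 1
  I: 1
  N: 1
Molecular formula: C9H19BrIN.
  M = 9(12.011) + 19(1.008) + 79.904 + 126.904 + 14.007
    = 108.099 + 19.152 + 79.904 + 126.904 + 14.007 = 348.066

348.07 g/mol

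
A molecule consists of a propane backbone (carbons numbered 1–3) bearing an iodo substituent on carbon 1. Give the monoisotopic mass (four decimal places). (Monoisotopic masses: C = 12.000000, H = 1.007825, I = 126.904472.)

Atom tally by fragment:
  ICH2 → C:1 H:2 I:1
  CH2 → C:1 H:2
  CH3 → C:1 H:3
Element totals:
  C: 3
  H: 7
  I: 1
Molecular formula: C3H7I.
  M = 3(12.0) + 7(1.007825) + 126.904472
    = 36.000000 + 7.054775 + 126.904472 = 169.959247

169.9592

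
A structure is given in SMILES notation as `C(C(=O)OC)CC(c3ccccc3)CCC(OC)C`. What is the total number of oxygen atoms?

Atom tally by fragment:
  CH3OOCCH2 → C:3 H:5 O:2
  CH2 → C:1 H:2
  CH(C6H5) → C:7 H:6
  CH2 → C:1 H:2
  CH2 → C:1 H:2
  CH(OCH3) → C:2 H:4 O:1
  CH3 → C:1 H:3
Element totals:
  C: 16
  H: 24
  O: 3

3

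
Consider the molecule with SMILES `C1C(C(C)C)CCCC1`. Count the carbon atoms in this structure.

Atom tally by fragment:
  cyclohexane ring core → C:6 H:12
  (− 1 ring H displaced by substituents)
  + CH(CH3)2 → C:3 H:7
Element totals:
  C: 9
  H: 18

9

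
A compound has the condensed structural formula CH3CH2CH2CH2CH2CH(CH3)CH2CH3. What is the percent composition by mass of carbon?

Element totals:
  C: 9
  H: 20
Molecular formula: C9H20.
Molar mass = 128.259 g/mol.
Mass from C: 9 × 12.011 = 108.099 g/mol.
%C = 108.099 / 128.259 × 100 = 84.28%.

84.28%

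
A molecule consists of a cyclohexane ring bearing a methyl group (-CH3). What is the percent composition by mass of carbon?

Atom tally by fragment:
  cyclohexane ring core → C:6 H:12
  (− 1 ring H displaced by substituents)
  + CH3 → C:1 H:3
Element totals:
  C: 7
  H: 14
Molecular formula: C7H14.
Molar mass = 98.189 g/mol.
Mass from C: 7 × 12.011 = 84.077 g/mol.
%C = 84.077 / 98.189 × 100 = 85.63%.

85.63%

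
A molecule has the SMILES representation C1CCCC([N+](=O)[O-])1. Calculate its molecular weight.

Atom tally by fragment:
  cyclopentane ring core → C:5 H:10
  (− 1 ring H displaced by substituents)
  + NO2 → N:1 O:2
Element totals:
  C: 5
  H: 9
  N: 1
  O: 2
Molecular formula: C5H9NO2.
  M = 5(12.011) + 9(1.008) + 14.007 + 2(15.999)
    = 60.055 + 9.072 + 14.007 + 31.998 = 115.132

115.13 g/mol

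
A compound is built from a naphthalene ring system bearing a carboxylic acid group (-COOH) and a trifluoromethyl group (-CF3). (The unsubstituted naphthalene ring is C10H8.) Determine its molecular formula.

Atom tally by fragment:
  naphthalene ring system core → C:10 H:8
  (− 2 ring H displaced by substituents)
  + COOH → C:1 H:1 O:2
  + CF3 → C:1 F:3
Element totals:
  C: 12
  H: 7
  F: 3
  O: 2

C12H7F3O2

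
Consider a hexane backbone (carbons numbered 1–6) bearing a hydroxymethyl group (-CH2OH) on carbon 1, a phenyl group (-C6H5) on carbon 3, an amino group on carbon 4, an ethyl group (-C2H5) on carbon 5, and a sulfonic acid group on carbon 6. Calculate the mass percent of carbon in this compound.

57.12%

Atom tally by fragment:
  HOCH2CH2 → C:2 H:5 O:1
  CH2 → C:1 H:2
  CH(C6H5) → C:7 H:6
  CH(NH2) → C:1 H:3 N:1
  CH(C2H5) → C:3 H:6
  CH2SO3H → C:1 H:3 S:1 O:3
Element totals:
  C: 15
  H: 25
  N: 1
  O: 4
  S: 1
Molecular formula: C15H25NO4S.
Molar mass = 315.428 g/mol.
Mass from C: 15 × 12.011 = 180.165 g/mol.
%C = 180.165 / 315.428 × 100 = 57.12%.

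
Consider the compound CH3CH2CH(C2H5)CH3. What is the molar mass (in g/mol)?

Element totals:
  C: 6
  H: 14
Molecular formula: C6H14.
  M = 6(12.011) + 14(1.008)
    = 72.066 + 14.112 = 86.178

86.18 g/mol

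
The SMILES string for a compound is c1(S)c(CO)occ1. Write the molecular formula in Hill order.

C5H6O2S

Atom tally by fragment:
  furan ring core → C:4 H:4 O:1
  (− 2 ring H displaced by substituents)
  + SH → S:1 H:1
  + CH2OH → C:1 H:3 O:1
Element totals:
  C: 5
  H: 6
  O: 2
  S: 1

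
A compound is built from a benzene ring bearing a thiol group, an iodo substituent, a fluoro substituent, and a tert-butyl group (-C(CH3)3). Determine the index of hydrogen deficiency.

Atom tally by fragment:
  benzene ring core → C:6 H:6
  (− 4 ring H displaced by substituents)
  + SH → S:1 H:1
  + I → I:1
  + F → F:1
  + C(CH3)3 → C:4 H:9
Element totals:
  C: 10
  H: 12
  F: 1
  I: 1
  S: 1
Molecular formula: C10H12FIS.
DoU = (2C + 2 + N − H − X) / 2 = (2·10 + 2 + 0 − 12 − 2) / 2 = 4.

4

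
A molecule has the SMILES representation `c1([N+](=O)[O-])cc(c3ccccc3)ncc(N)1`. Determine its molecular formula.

C11H9N3O2

Atom tally by fragment:
  pyridine ring core → C:5 H:5 N:1
  (− 3 ring H displaced by substituents)
  + NO2 → N:1 O:2
  + C6H5 → C:6 H:5
  + NH2 → N:1 H:2
Element totals:
  C: 11
  H: 9
  N: 3
  O: 2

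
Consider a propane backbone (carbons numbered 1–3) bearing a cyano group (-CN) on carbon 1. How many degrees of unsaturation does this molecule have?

Atom tally by fragment:
  NCCH2 → C:2 H:2 N:1
  CH2 → C:1 H:2
  CH3 → C:1 H:3
Element totals:
  C: 4
  H: 7
  N: 1
Molecular formula: C4H7N.
DoU = (2C + 2 + N − H − X) / 2 = (2·4 + 2 + 1 − 7 − 0) / 2 = 2.

2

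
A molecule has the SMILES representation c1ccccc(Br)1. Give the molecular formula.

Atom tally by fragment:
  benzene ring core → C:6 H:6
  (− 1 ring H displaced by substituents)
  + Br → Br:1
Element totals:
  C: 6
  H: 5
  Br: 1

C6H5Br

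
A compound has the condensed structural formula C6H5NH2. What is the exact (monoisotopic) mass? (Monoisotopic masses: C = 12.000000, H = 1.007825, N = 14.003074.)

Atom tally by fragment:
  benzene ring core → C:6 H:6
  (− 1 ring H displaced by substituents)
  + NH2 → N:1 H:2
Element totals:
  C: 6
  H: 7
  N: 1
Molecular formula: C6H7N.
  M = 6(12.0) + 7(1.007825) + 14.003074
    = 72.000000 + 7.054775 + 14.003074 = 93.057849

93.0578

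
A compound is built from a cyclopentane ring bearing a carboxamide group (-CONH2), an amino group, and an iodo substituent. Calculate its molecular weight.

Atom tally by fragment:
  cyclopentane ring core → C:5 H:10
  (− 3 ring H displaced by substituents)
  + CONH2 → C:1 H:2 O:1 N:1
  + NH2 → N:1 H:2
  + I → I:1
Element totals:
  C: 6
  H: 11
  I: 1
  N: 2
  O: 1
Molecular formula: C6H11IN2O.
  M = 6(12.011) + 11(1.008) + 126.904 + 2(14.007) + 15.999
    = 72.066 + 11.088 + 126.904 + 28.014 + 15.999 = 254.071

254.07 g/mol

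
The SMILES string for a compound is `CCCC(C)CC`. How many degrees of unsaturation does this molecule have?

0

Atom tally by fragment:
  CH3 → C:1 H:3
  CH2 → C:1 H:2
  CH2 → C:1 H:2
  CH(CH3) → C:2 H:4
  CH2 → C:1 H:2
  CH3 → C:1 H:3
Element totals:
  C: 7
  H: 16
Molecular formula: C7H16.
DoU = (2C + 2 + N − H − X) / 2 = (2·7 + 2 + 0 − 16 − 0) / 2 = 0.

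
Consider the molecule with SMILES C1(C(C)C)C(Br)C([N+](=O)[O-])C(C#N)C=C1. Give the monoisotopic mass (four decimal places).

Atom tally by fragment:
  cyclohexene ring core → C:6 H:10
  (− 4 ring H displaced by substituents)
  + CH(CH3)2 → C:3 H:7
  + Br → Br:1
  + NO2 → N:1 O:2
  + CN → C:1 N:1
Element totals:
  C: 10
  H: 13
  Br: 1
  N: 2
  O: 2
Molecular formula: C10H13BrN2O2.
  M = 10(12.0) + 13(1.007825) + 78.918338 + 2(14.003074) + 2(15.994915)
    = 120.000000 + 13.101725 + 78.918338 + 28.006148 + 31.989830 = 272.016041

272.0160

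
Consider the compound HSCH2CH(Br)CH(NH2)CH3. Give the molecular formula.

C4H10BrNS

Element totals:
  C: 4
  H: 10
  Br: 1
  N: 1
  S: 1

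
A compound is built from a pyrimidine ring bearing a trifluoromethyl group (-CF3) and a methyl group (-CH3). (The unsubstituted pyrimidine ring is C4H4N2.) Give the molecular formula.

C6H5F3N2

Atom tally by fragment:
  pyrimidine ring core → C:4 H:4 N:2
  (− 2 ring H displaced by substituents)
  + CF3 → C:1 F:3
  + CH3 → C:1 H:3
Element totals:
  C: 6
  H: 5
  F: 3
  N: 2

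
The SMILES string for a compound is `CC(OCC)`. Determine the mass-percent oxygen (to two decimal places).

Atom tally by fragment:
  CH3 → C:1 H:3
  CH2OC2H5 → C:3 H:7 O:1
Element totals:
  C: 4
  H: 10
  O: 1
Molecular formula: C4H10O.
Molar mass = 74.123 g/mol.
Mass from O: 1 × 15.999 = 15.999 g/mol.
%O = 15.999 / 74.123 × 100 = 21.58%.

21.58%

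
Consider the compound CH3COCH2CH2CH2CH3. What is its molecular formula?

Element totals:
  C: 6
  H: 12
  O: 1

C6H12O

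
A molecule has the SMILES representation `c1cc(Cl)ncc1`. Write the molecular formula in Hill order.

Atom tally by fragment:
  pyridine ring core → C:5 H:5 N:1
  (− 1 ring H displaced by substituents)
  + Cl → Cl:1
Element totals:
  C: 5
  H: 4
  Cl: 1
  N: 1

C5H4ClN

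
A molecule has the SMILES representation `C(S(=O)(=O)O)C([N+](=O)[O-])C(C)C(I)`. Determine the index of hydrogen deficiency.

Atom tally by fragment:
  HO3SCH2 → C:1 H:3 S:1 O:3
  CH(NO2) → C:1 H:1 N:1 O:2
  CH(CH3) → C:2 H:4
  CH2I → C:1 H:2 I:1
Element totals:
  C: 5
  H: 10
  I: 1
  N: 1
  O: 5
  S: 1
Molecular formula: C5H10INO5S.
DoU = (2C + 2 + N − H − X) / 2 = (2·5 + 2 + 1 − 10 − 1) / 2 = 1.

1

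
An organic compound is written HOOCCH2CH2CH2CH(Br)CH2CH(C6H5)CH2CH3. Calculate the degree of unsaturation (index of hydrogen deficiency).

Atom tally by fragment:
  HOOCCH2 → C:2 H:3 O:2
  CH2 → C:1 H:2
  CH2 → C:1 H:2
  CH(Br) → C:1 H:1 Br:1
  CH2 → C:1 H:2
  CH(C6H5) → C:7 H:6
  CH2 → C:1 H:2
  CH3 → C:1 H:3
Element totals:
  C: 15
  H: 21
  Br: 1
  O: 2
Molecular formula: C15H21BrO2.
DoU = (2C + 2 + N − H − X) / 2 = (2·15 + 2 + 0 − 21 − 1) / 2 = 5.

5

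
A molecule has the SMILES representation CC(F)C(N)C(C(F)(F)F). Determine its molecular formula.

C5H9F4N

Atom tally by fragment:
  CH3 → C:1 H:3
  CH(F) → C:1 H:1 F:1
  CH(NH2) → C:1 H:3 N:1
  CH2CF3 → C:2 H:2 F:3
Element totals:
  C: 5
  H: 9
  F: 4
  N: 1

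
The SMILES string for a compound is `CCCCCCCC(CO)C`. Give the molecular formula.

C10H22O

Atom tally by fragment:
  CH3 → C:1 H:3
  CH2 → C:1 H:2
  CH2 → C:1 H:2
  CH2 → C:1 H:2
  CH2 → C:1 H:2
  CH2 → C:1 H:2
  CH2 → C:1 H:2
  CH(CH2OH) → C:2 H:4 O:1
  CH3 → C:1 H:3
Element totals:
  C: 10
  H: 22
  O: 1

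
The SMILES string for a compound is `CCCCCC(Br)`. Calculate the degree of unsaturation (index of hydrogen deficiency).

Atom tally by fragment:
  CH3 → C:1 H:3
  CH2 → C:1 H:2
  CH2 → C:1 H:2
  CH2 → C:1 H:2
  CH2 → C:1 H:2
  CH2Br → C:1 H:2 Br:1
Element totals:
  C: 6
  H: 13
  Br: 1
Molecular formula: C6H13Br.
DoU = (2C + 2 + N − H − X) / 2 = (2·6 + 2 + 0 − 13 − 1) / 2 = 0.

0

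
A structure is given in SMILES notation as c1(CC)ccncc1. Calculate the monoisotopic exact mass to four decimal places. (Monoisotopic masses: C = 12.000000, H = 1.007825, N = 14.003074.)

Atom tally by fragment:
  pyridine ring core → C:5 H:5 N:1
  (− 1 ring H displaced by substituents)
  + C2H5 → C:2 H:5
Element totals:
  C: 7
  H: 9
  N: 1
Molecular formula: C7H9N.
  M = 7(12.0) + 9(1.007825) + 14.003074
    = 84.000000 + 9.070425 + 14.003074 = 107.073499

107.0735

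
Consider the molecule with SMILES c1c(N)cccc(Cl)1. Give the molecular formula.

Atom tally by fragment:
  benzene ring core → C:6 H:6
  (− 2 ring H displaced by substituents)
  + NH2 → N:1 H:2
  + Cl → Cl:1
Element totals:
  C: 6
  H: 6
  Cl: 1
  N: 1

C6H6ClN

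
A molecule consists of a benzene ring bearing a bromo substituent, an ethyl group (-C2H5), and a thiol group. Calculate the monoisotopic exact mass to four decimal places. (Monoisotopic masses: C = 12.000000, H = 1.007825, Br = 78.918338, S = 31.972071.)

Atom tally by fragment:
  benzene ring core → C:6 H:6
  (− 3 ring H displaced by substituents)
  + Br → Br:1
  + C2H5 → C:2 H:5
  + SH → S:1 H:1
Element totals:
  C: 8
  H: 9
  Br: 1
  S: 1
Molecular formula: C8H9BrS.
  M = 8(12.0) + 9(1.007825) + 78.918338 + 31.972071
    = 96.000000 + 9.070425 + 78.918338 + 31.972071 = 215.960834

215.9608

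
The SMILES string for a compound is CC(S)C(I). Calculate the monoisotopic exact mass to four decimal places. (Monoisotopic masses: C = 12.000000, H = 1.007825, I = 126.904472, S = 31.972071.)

201.9313

Atom tally by fragment:
  CH3 → C:1 H:3
  CH(SH) → C:1 H:2 S:1
  CH2I → C:1 H:2 I:1
Element totals:
  C: 3
  H: 7
  I: 1
  S: 1
Molecular formula: C3H7IS.
  M = 3(12.0) + 7(1.007825) + 126.904472 + 31.972071
    = 36.000000 + 7.054775 + 126.904472 + 31.972071 = 201.931318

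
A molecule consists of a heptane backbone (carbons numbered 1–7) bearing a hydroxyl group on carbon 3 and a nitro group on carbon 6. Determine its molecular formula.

C7H15NO3

Atom tally by fragment:
  CH3 → C:1 H:3
  CH2 → C:1 H:2
  CH(OH) → C:1 H:2 O:1
  CH2 → C:1 H:2
  CH2 → C:1 H:2
  CH(NO2) → C:1 H:1 N:1 O:2
  CH3 → C:1 H:3
Element totals:
  C: 7
  H: 15
  N: 1
  O: 3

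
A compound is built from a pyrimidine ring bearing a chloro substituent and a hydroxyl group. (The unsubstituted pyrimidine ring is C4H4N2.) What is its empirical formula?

C4H3ClN2O

Atom tally by fragment:
  pyrimidine ring core → C:4 H:4 N:2
  (− 2 ring H displaced by substituents)
  + Cl → Cl:1
  + OH → O:1 H:1
Element totals:
  C: 4
  H: 3
  Cl: 1
  N: 2
  O: 1
Molecular formula: C4H3ClN2O.
gcd of subscripts (4, 1, 3, 2, 1) = 1, so the empirical formula equals the molecular formula.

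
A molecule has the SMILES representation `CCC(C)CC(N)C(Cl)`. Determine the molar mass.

Atom tally by fragment:
  CH3 → C:1 H:3
  CH2 → C:1 H:2
  CH(CH3) → C:2 H:4
  CH2 → C:1 H:2
  CH(NH2) → C:1 H:3 N:1
  CH2Cl → C:1 H:2 Cl:1
Element totals:
  C: 7
  H: 16
  Cl: 1
  N: 1
Molecular formula: C7H16ClN.
  M = 7(12.011) + 16(1.008) + 35.45 + 14.007
    = 84.077 + 16.128 + 35.450 + 14.007 = 149.662

149.66 g/mol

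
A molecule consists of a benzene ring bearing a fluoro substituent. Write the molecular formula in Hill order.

C6H5F

Atom tally by fragment:
  benzene ring core → C:6 H:6
  (− 1 ring H displaced by substituents)
  + F → F:1
Element totals:
  C: 6
  H: 5
  F: 1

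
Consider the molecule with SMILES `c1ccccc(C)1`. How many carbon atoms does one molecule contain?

7

Atom tally by fragment:
  benzene ring core → C:6 H:6
  (− 1 ring H displaced by substituents)
  + CH3 → C:1 H:3
Element totals:
  C: 7
  H: 8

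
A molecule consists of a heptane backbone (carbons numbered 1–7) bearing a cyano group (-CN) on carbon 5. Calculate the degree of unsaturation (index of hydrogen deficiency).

Atom tally by fragment:
  CH3 → C:1 H:3
  CH2 → C:1 H:2
  CH2 → C:1 H:2
  CH2 → C:1 H:2
  CH(CN) → C:2 H:1 N:1
  CH2 → C:1 H:2
  CH3 → C:1 H:3
Element totals:
  C: 8
  H: 15
  N: 1
Molecular formula: C8H15N.
DoU = (2C + 2 + N − H − X) / 2 = (2·8 + 2 + 1 − 15 − 0) / 2 = 2.

2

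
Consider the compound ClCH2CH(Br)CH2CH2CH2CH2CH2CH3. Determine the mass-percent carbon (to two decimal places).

Atom tally by fragment:
  ClCH2 → C:1 H:2 Cl:1
  CH(Br) → C:1 H:1 Br:1
  CH2 → C:1 H:2
  CH2 → C:1 H:2
  CH2 → C:1 H:2
  CH2 → C:1 H:2
  CH2 → C:1 H:2
  CH3 → C:1 H:3
Element totals:
  C: 8
  H: 16
  Br: 1
  Cl: 1
Molecular formula: C8H16BrCl.
Molar mass = 227.570 g/mol.
Mass from C: 8 × 12.011 = 96.088 g/mol.
%C = 96.088 / 227.570 × 100 = 42.22%.

42.22%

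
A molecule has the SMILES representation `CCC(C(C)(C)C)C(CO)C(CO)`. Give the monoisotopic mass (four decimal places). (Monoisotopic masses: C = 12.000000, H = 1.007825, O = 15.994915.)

Atom tally by fragment:
  CH3 → C:1 H:3
  CH2 → C:1 H:2
  CH(C(CH3)3) → C:5 H:10
  CH(CH2OH) → C:2 H:4 O:1
  CH2CH2OH → C:2 H:5 O:1
Element totals:
  C: 11
  H: 24
  O: 2
Molecular formula: C11H24O2.
  M = 11(12.0) + 24(1.007825) + 2(15.994915)
    = 132.000000 + 24.187800 + 31.989830 = 188.177630

188.1776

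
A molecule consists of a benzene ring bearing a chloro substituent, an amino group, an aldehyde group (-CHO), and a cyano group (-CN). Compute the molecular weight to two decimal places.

180.59 g/mol

Atom tally by fragment:
  benzene ring core → C:6 H:6
  (− 4 ring H displaced by substituents)
  + Cl → Cl:1
  + NH2 → N:1 H:2
  + CHO → C:1 H:1 O:1
  + CN → C:1 N:1
Element totals:
  C: 8
  H: 5
  Cl: 1
  N: 2
  O: 1
Molecular formula: C8H5ClN2O.
  M = 8(12.011) + 5(1.008) + 35.45 + 2(14.007) + 15.999
    = 96.088 + 5.040 + 35.450 + 28.014 + 15.999 = 180.591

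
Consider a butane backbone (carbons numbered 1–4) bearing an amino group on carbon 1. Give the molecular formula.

Atom tally by fragment:
  H2NCH2 → C:1 H:4 N:1
  CH2 → C:1 H:2
  CH2 → C:1 H:2
  CH3 → C:1 H:3
Element totals:
  C: 4
  H: 11
  N: 1

C4H11N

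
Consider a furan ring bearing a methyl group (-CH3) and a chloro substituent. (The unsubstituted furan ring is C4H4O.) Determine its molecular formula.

Atom tally by fragment:
  furan ring core → C:4 H:4 O:1
  (− 2 ring H displaced by substituents)
  + CH3 → C:1 H:3
  + Cl → Cl:1
Element totals:
  C: 5
  H: 5
  Cl: 1
  O: 1

C5H5ClO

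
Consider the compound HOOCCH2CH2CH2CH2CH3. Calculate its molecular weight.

116.16 g/mol

Element totals:
  C: 6
  H: 12
  O: 2
Molecular formula: C6H12O2.
  M = 6(12.011) + 12(1.008) + 2(15.999)
    = 72.066 + 12.096 + 31.998 = 116.160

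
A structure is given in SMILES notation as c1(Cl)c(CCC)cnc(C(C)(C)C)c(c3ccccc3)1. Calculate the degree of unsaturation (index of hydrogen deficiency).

8

Atom tally by fragment:
  pyridine ring core → C:5 H:5 N:1
  (− 4 ring H displaced by substituents)
  + Cl → Cl:1
  + CH2CH2CH3 → C:3 H:7
  + C(CH3)3 → C:4 H:9
  + C6H5 → C:6 H:5
Element totals:
  C: 18
  H: 22
  Cl: 1
  N: 1
Molecular formula: C18H22ClN.
DoU = (2C + 2 + N − H − X) / 2 = (2·18 + 2 + 1 − 22 − 1) / 2 = 8.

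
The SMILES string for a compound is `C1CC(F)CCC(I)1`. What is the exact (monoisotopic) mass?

Atom tally by fragment:
  cyclohexane ring core → C:6 H:12
  (− 2 ring H displaced by substituents)
  + F → F:1
  + I → I:1
Element totals:
  C: 6
  H: 10
  F: 1
  I: 1
Molecular formula: C6H10FI.
  M = 6(12.0) + 10(1.007825) + 18.998403 + 126.904472
    = 72.000000 + 10.078250 + 18.998403 + 126.904472 = 227.981125

227.9811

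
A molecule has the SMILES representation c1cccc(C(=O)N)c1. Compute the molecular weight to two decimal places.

121.14 g/mol

Atom tally by fragment:
  benzene ring core → C:6 H:6
  (− 1 ring H displaced by substituents)
  + CONH2 → C:1 H:2 O:1 N:1
Element totals:
  C: 7
  H: 7
  N: 1
  O: 1
Molecular formula: C7H7NO.
  M = 7(12.011) + 7(1.008) + 14.007 + 15.999
    = 84.077 + 7.056 + 14.007 + 15.999 = 121.139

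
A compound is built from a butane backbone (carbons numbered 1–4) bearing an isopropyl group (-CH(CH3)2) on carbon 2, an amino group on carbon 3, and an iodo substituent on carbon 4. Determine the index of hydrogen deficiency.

0

Atom tally by fragment:
  CH3 → C:1 H:3
  CH(CH(CH3)2) → C:4 H:8
  CH(NH2) → C:1 H:3 N:1
  CH2I → C:1 H:2 I:1
Element totals:
  C: 7
  H: 16
  I: 1
  N: 1
Molecular formula: C7H16IN.
DoU = (2C + 2 + N − H − X) / 2 = (2·7 + 2 + 1 − 16 − 1) / 2 = 0.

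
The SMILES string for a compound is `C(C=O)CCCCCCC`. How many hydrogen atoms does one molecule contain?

Atom tally by fragment:
  OHCCH2 → C:2 H:3 O:1
  CH2 → C:1 H:2
  CH2 → C:1 H:2
  CH2 → C:1 H:2
  CH2 → C:1 H:2
  CH2 → C:1 H:2
  CH2 → C:1 H:2
  CH3 → C:1 H:3
Element totals:
  C: 9
  H: 18
  O: 1

18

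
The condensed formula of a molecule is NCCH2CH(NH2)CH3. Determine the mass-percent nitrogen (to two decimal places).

Atom tally by fragment:
  NCCH2 → C:2 H:2 N:1
  CH(NH2) → C:1 H:3 N:1
  CH3 → C:1 H:3
Element totals:
  C: 4
  H: 8
  N: 2
Molecular formula: C4H8N2.
Molar mass = 84.122 g/mol.
Mass from N: 2 × 14.007 = 28.014 g/mol.
%N = 28.014 / 84.122 × 100 = 33.30%.

33.30%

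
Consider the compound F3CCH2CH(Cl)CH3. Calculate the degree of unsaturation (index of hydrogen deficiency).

Atom tally by fragment:
  F3CCH2 → C:2 H:2 F:3
  CH(Cl) → C:1 H:1 Cl:1
  CH3 → C:1 H:3
Element totals:
  C: 4
  H: 6
  Cl: 1
  F: 3
Molecular formula: C4H6ClF3.
DoU = (2C + 2 + N − H − X) / 2 = (2·4 + 2 + 0 − 6 − 4) / 2 = 0.

0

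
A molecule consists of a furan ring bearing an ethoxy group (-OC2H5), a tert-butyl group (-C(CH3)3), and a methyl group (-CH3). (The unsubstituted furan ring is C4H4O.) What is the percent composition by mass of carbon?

Atom tally by fragment:
  furan ring core → C:4 H:4 O:1
  (− 3 ring H displaced by substituents)
  + OC2H5 → C:2 H:5 O:1
  + C(CH3)3 → C:4 H:9
  + CH3 → C:1 H:3
Element totals:
  C: 11
  H: 18
  O: 2
Molecular formula: C11H18O2.
Molar mass = 182.263 g/mol.
Mass from C: 11 × 12.011 = 132.121 g/mol.
%C = 132.121 / 182.263 × 100 = 72.49%.

72.49%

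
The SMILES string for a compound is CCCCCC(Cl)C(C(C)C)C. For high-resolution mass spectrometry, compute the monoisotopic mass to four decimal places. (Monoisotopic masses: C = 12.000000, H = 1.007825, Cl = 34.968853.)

190.1488

Atom tally by fragment:
  CH3 → C:1 H:3
  CH2 → C:1 H:2
  CH2 → C:1 H:2
  CH2 → C:1 H:2
  CH2 → C:1 H:2
  CH(Cl) → C:1 H:1 Cl:1
  CH(CH(CH3)2) → C:4 H:8
  CH3 → C:1 H:3
Element totals:
  C: 11
  H: 23
  Cl: 1
Molecular formula: C11H23Cl.
  M = 11(12.0) + 23(1.007825) + 34.968853
    = 132.000000 + 23.179975 + 34.968853 = 190.148828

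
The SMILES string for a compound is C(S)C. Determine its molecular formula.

C2H6S

Atom tally by fragment:
  HSCH2 → C:1 H:3 S:1
  CH3 → C:1 H:3
Element totals:
  C: 2
  H: 6
  S: 1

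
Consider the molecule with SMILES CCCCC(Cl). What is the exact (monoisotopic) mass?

Atom tally by fragment:
  CH3 → C:1 H:3
  CH2 → C:1 H:2
  CH2 → C:1 H:2
  CH2 → C:1 H:2
  CH2Cl → C:1 H:2 Cl:1
Element totals:
  C: 5
  H: 11
  Cl: 1
Molecular formula: C5H11Cl.
  M = 5(12.0) + 11(1.007825) + 34.968853
    = 60.000000 + 11.086075 + 34.968853 = 106.054928

106.0549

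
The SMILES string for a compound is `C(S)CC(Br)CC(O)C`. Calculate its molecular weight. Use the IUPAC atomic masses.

213.13 g/mol

Atom tally by fragment:
  HSCH2 → C:1 H:3 S:1
  CH2 → C:1 H:2
  CH(Br) → C:1 H:1 Br:1
  CH2 → C:1 H:2
  CH(OH) → C:1 H:2 O:1
  CH3 → C:1 H:3
Element totals:
  C: 6
  H: 13
  Br: 1
  O: 1
  S: 1
Molecular formula: C6H13BrOS.
  M = 6(12.011) + 13(1.008) + 79.904 + 15.999 + 32.06
    = 72.066 + 13.104 + 79.904 + 15.999 + 32.060 = 213.133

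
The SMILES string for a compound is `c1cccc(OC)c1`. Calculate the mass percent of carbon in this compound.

77.75%

Atom tally by fragment:
  benzene ring core → C:6 H:6
  (− 1 ring H displaced by substituents)
  + OCH3 → C:1 H:3 O:1
Element totals:
  C: 7
  H: 8
  O: 1
Molecular formula: C7H8O.
Molar mass = 108.140 g/mol.
Mass from C: 7 × 12.011 = 84.077 g/mol.
%C = 84.077 / 108.140 × 100 = 77.75%.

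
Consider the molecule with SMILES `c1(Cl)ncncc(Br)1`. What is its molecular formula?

Atom tally by fragment:
  pyrimidine ring core → C:4 H:4 N:2
  (− 2 ring H displaced by substituents)
  + Cl → Cl:1
  + Br → Br:1
Element totals:
  C: 4
  H: 2
  Br: 1
  Cl: 1
  N: 2

C4H2BrClN2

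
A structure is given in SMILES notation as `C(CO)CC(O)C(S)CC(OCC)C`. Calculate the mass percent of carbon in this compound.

Atom tally by fragment:
  HOCH2CH2 → C:2 H:5 O:1
  CH2 → C:1 H:2
  CH(OH) → C:1 H:2 O:1
  CH(SH) → C:1 H:2 S:1
  CH2 → C:1 H:2
  CH(OC2H5) → C:3 H:6 O:1
  CH3 → C:1 H:3
Element totals:
  C: 10
  H: 22
  O: 3
  S: 1
Molecular formula: C10H22O3S.
Molar mass = 222.343 g/mol.
Mass from C: 10 × 12.011 = 120.110 g/mol.
%C = 120.110 / 222.343 × 100 = 54.02%.

54.02%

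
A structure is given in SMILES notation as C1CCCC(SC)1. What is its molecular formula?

Atom tally by fragment:
  cyclopentane ring core → C:5 H:10
  (− 1 ring H displaced by substituents)
  + SCH3 → C:1 H:3 S:1
Element totals:
  C: 6
  H: 12
  S: 1

C6H12S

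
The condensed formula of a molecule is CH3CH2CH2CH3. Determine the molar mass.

58.12 g/mol

Element totals:
  C: 4
  H: 10
Molecular formula: C4H10.
  M = 4(12.011) + 10(1.008)
    = 48.044 + 10.080 = 58.124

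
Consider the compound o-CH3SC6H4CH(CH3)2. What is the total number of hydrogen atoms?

14

Atom tally by fragment:
  benzene ring core → C:6 H:6
  (− 2 ring H displaced by substituents)
  + SCH3 → C:1 H:3 S:1
  + CH(CH3)2 → C:3 H:7
Element totals:
  C: 10
  H: 14
  S: 1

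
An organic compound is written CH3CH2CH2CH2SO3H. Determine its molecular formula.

C4H10O3S

Element totals:
  C: 4
  H: 10
  O: 3
  S: 1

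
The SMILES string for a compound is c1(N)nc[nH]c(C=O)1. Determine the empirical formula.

C4H5N3O

Atom tally by fragment:
  imidazole ring core → C:3 H:4 N:2
  (− 2 ring H displaced by substituents)
  + NH2 → N:1 H:2
  + CHO → C:1 H:1 O:1
Element totals:
  C: 4
  H: 5
  N: 3
  O: 1
Molecular formula: C4H5N3O.
gcd of subscripts (4, 5, 3, 1) = 1, so the empirical formula equals the molecular formula.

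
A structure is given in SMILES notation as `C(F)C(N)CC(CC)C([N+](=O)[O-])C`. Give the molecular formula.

Atom tally by fragment:
  FCH2 → C:1 H:2 F:1
  CH(NH2) → C:1 H:3 N:1
  CH2 → C:1 H:2
  CH(C2H5) → C:3 H:6
  CH(NO2) → C:1 H:1 N:1 O:2
  CH3 → C:1 H:3
Element totals:
  C: 8
  H: 17
  F: 1
  N: 2
  O: 2

C8H17FN2O2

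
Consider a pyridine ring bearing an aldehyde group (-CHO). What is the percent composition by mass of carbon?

67.28%

Atom tally by fragment:
  pyridine ring core → C:5 H:5 N:1
  (− 1 ring H displaced by substituents)
  + CHO → C:1 H:1 O:1
Element totals:
  C: 6
  H: 5
  N: 1
  O: 1
Molecular formula: C6H5NO.
Molar mass = 107.112 g/mol.
Mass from C: 6 × 12.011 = 72.066 g/mol.
%C = 72.066 / 107.112 × 100 = 67.28%.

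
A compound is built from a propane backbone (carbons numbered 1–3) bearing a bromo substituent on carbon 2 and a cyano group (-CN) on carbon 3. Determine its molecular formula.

Atom tally by fragment:
  CH3 → C:1 H:3
  CH(Br) → C:1 H:1 Br:1
  CH2CN → C:2 H:2 N:1
Element totals:
  C: 4
  H: 6
  Br: 1
  N: 1

C4H6BrN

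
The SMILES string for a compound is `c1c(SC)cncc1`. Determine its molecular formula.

Atom tally by fragment:
  pyridine ring core → C:5 H:5 N:1
  (− 1 ring H displaced by substituents)
  + SCH3 → C:1 H:3 S:1
Element totals:
  C: 6
  H: 7
  N: 1
  S: 1

C6H7NS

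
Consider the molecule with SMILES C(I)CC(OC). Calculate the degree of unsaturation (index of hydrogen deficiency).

Atom tally by fragment:
  ICH2 → C:1 H:2 I:1
  CH2 → C:1 H:2
  CH2OCH3 → C:2 H:5 O:1
Element totals:
  C: 4
  H: 9
  I: 1
  O: 1
Molecular formula: C4H9IO.
DoU = (2C + 2 + N − H − X) / 2 = (2·4 + 2 + 0 − 9 − 1) / 2 = 0.

0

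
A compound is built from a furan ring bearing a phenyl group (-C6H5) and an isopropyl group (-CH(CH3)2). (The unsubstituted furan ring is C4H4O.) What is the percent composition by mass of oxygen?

Atom tally by fragment:
  furan ring core → C:4 H:4 O:1
  (− 2 ring H displaced by substituents)
  + C6H5 → C:6 H:5
  + CH(CH3)2 → C:3 H:7
Element totals:
  C: 13
  H: 14
  O: 1
Molecular formula: C13H14O.
Molar mass = 186.254 g/mol.
Mass from O: 1 × 15.999 = 15.999 g/mol.
%O = 15.999 / 186.254 × 100 = 8.59%.

8.59%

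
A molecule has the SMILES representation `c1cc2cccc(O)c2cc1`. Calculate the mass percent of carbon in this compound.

Atom tally by fragment:
  naphthalene ring system core → C:10 H:8
  (− 1 ring H displaced by substituents)
  + OH → O:1 H:1
Element totals:
  C: 10
  H: 8
  O: 1
Molecular formula: C10H8O.
Molar mass = 144.173 g/mol.
Mass from C: 10 × 12.011 = 120.110 g/mol.
%C = 120.110 / 144.173 × 100 = 83.31%.

83.31%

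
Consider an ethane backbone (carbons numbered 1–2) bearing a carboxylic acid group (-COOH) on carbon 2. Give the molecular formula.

C3H6O2

Atom tally by fragment:
  CH3 → C:1 H:3
  CH2COOH → C:2 H:3 O:2
Element totals:
  C: 3
  H: 6
  O: 2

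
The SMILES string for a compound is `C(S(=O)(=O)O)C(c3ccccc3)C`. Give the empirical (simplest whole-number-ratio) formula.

C9H12O3S

Atom tally by fragment:
  HO3SCH2 → C:1 H:3 S:1 O:3
  CH(C6H5) → C:7 H:6
  CH3 → C:1 H:3
Element totals:
  C: 9
  H: 12
  O: 3
  S: 1
Molecular formula: C9H12O3S.
gcd of subscripts (9, 12, 3, 1) = 1, so the empirical formula equals the molecular formula.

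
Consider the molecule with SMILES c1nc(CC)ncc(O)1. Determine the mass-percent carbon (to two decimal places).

58.05%

Atom tally by fragment:
  pyrimidine ring core → C:4 H:4 N:2
  (− 2 ring H displaced by substituents)
  + C2H5 → C:2 H:5
  + OH → O:1 H:1
Element totals:
  C: 6
  H: 8
  N: 2
  O: 1
Molecular formula: C6H8N2O.
Molar mass = 124.143 g/mol.
Mass from C: 6 × 12.011 = 72.066 g/mol.
%C = 72.066 / 124.143 × 100 = 58.05%.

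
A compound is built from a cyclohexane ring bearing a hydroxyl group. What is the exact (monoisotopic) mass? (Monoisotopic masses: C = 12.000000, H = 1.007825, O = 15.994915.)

Atom tally by fragment:
  cyclohexane ring core → C:6 H:12
  (− 1 ring H displaced by substituents)
  + OH → O:1 H:1
Element totals:
  C: 6
  H: 12
  O: 1
Molecular formula: C6H12O.
  M = 6(12.0) + 12(1.007825) + 15.994915
    = 72.000000 + 12.093900 + 15.994915 = 100.088815

100.0888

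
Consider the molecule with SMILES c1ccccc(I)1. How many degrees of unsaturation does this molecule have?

4

Atom tally by fragment:
  benzene ring core → C:6 H:6
  (− 1 ring H displaced by substituents)
  + I → I:1
Element totals:
  C: 6
  H: 5
  I: 1
Molecular formula: C6H5I.
DoU = (2C + 2 + N − H − X) / 2 = (2·6 + 2 + 0 − 5 − 1) / 2 = 4.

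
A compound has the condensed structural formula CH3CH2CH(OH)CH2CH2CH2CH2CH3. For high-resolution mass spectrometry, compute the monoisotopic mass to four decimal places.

130.1358

Element totals:
  C: 8
  H: 18
  O: 1
Molecular formula: C8H18O.
  M = 8(12.0) + 18(1.007825) + 15.994915
    = 96.000000 + 18.140850 + 15.994915 = 130.135765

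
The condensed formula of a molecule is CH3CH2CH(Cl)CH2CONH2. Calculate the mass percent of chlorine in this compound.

Atom tally by fragment:
  CH3 → C:1 H:3
  CH2 → C:1 H:2
  CH(Cl) → C:1 H:1 Cl:1
  CH2CONH2 → C:2 H:4 O:1 N:1
Element totals:
  C: 5
  H: 10
  Cl: 1
  N: 1
  O: 1
Molecular formula: C5H10ClNO.
Molar mass = 135.591 g/mol.
Mass from Cl: 1 × 35.45 = 35.450 g/mol.
%Cl = 35.450 / 135.591 × 100 = 26.14%.

26.14%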